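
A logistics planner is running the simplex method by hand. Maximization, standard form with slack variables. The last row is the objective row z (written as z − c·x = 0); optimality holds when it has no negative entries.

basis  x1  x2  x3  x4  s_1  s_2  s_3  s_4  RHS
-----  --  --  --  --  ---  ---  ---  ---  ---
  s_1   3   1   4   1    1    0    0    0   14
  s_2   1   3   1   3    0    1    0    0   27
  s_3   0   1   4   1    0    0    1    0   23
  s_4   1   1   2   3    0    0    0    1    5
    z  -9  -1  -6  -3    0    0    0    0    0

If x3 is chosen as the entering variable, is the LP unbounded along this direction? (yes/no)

no

Column x3 has positive entries in row(s) 1, 2, 3, 4, so the ratio test bounds it — not unbounded.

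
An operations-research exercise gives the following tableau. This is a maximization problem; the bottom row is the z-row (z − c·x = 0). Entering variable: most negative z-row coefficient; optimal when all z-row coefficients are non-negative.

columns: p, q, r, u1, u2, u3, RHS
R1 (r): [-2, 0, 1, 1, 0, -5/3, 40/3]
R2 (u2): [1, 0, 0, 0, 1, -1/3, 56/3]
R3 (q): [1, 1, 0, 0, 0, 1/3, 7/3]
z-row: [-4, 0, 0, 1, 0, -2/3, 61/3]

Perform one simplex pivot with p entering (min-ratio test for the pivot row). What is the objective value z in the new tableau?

Ratio test on column p — row 1: entry -2 ≤ 0; row 2: (56/3)/1 = 56/3; row 3: (7/3)/1 = 7/3. Minimum is 7/3 at row 3 (q leaves); pivot element 1.
Pivot on row 3; the z-row RHS becomes 61/3 − (-4)·(7/3) = 89/3.

89/3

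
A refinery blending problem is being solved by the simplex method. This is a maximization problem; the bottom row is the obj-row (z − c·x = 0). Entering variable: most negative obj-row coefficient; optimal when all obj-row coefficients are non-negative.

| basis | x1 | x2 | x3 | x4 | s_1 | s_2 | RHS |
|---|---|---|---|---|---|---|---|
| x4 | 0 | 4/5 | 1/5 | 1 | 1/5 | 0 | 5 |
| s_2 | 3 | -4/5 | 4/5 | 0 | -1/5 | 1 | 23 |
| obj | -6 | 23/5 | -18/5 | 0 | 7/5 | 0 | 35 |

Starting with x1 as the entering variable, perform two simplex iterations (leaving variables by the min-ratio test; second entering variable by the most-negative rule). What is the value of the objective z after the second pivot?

Ratio test on column x1 — row 1: entry 0 ≤ 0; row 2: 23/3 = 23/3. Minimum is 23/3 at row 2 (s_2 leaves); pivot element 3.
Pivot on row 2; the obj-row RHS becomes 35 − (-6)·(23/3) = 81.
Next entering variable (most negative obj-row entry -2): x3.
Ratio test on column x3 — row 1: 5/(1/5) = 25; row 2: (23/3)/(4/15) = 115/4. Minimum is 25 at row 1 (x4 leaves); pivot element 1/5.
After the second pivot the obj-row RHS is 81 − (-2)·25 = 131.

131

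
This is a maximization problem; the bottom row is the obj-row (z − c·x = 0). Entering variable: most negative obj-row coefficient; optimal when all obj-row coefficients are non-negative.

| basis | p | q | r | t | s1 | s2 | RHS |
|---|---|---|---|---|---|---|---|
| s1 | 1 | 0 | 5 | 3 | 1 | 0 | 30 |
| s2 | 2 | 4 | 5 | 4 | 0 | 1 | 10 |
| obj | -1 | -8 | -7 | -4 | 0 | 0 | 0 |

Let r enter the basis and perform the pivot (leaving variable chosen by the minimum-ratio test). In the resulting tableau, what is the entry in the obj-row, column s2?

Ratio test on column r — row 1: 30/5 = 6; row 2: 10/5 = 2. Minimum is 2 at row 2 (s2 leaves); pivot element 5.
Divide row 2 by 5; eliminate column r from the other rows.
obj-row update in column s2: 0 − (-7)·(1/5) = 7/5.

7/5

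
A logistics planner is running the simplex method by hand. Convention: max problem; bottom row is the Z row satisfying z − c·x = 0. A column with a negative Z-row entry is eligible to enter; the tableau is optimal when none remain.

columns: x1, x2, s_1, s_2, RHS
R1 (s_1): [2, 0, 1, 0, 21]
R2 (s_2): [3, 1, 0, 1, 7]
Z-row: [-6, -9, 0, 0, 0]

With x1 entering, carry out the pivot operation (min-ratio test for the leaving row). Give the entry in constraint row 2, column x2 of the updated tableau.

1/3

Ratio test on column x1 — row 1: 21/2 = 21/2; row 2: 7/3 = 7/3. Minimum is 7/3 at row 2 (s_2 leaves); pivot element 3.
Divide row 2 by 3; eliminate column x1 from the other rows.
In the new row 2, the x2 entry is the old entry divided by the pivot: 1/3 = 1/3.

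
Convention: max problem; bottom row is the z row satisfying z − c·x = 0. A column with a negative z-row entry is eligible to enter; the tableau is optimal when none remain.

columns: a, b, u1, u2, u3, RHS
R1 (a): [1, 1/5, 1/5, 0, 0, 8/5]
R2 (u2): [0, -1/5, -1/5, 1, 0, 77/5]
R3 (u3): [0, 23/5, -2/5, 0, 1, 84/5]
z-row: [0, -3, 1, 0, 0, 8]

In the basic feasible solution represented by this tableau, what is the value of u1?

0

u1 is not in the basis, so in the current basic feasible solution u1 = 0.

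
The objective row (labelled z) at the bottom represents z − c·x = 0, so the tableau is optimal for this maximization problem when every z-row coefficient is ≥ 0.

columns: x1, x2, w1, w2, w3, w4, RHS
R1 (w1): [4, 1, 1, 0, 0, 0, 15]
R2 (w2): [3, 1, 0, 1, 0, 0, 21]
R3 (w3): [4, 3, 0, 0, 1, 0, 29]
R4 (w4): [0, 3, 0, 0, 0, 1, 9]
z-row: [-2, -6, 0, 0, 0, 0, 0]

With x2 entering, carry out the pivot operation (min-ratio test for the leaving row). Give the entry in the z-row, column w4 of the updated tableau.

2

Ratio test on column x2 — row 1: 15/1 = 15; row 2: 21/1 = 21; row 3: 29/3 = 29/3; row 4: 9/3 = 3. Minimum is 3 at row 4 (w4 leaves); pivot element 3.
Divide row 4 by 3; eliminate column x2 from the other rows.
z-row update in column w4: 0 − (-6)·(1/3) = 2.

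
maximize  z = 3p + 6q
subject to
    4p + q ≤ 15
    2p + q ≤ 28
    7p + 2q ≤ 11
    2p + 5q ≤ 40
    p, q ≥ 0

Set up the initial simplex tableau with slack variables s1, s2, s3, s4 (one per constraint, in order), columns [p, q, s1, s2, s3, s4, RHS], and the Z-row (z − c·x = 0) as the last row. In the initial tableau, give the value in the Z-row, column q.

The Z-row carries the negated objective coefficients: the q entry is -6.

-6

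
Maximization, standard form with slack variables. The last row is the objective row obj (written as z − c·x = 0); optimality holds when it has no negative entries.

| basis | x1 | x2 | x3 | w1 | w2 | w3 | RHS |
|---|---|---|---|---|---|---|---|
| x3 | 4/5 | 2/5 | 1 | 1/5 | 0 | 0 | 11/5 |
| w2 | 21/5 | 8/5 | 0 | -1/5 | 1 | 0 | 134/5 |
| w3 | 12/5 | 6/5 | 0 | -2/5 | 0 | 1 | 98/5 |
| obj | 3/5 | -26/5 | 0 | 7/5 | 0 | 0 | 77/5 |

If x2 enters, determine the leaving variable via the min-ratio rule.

Column x2 entries and ratios — x3: (11/5)/(2/5) = 11/2; w2: (134/5)/(8/5) = 67/4; w3: (98/5)/(6/5) = 49/3.
Smallest ratio is 11/2 in the row of x3, so x3 leaves.

x3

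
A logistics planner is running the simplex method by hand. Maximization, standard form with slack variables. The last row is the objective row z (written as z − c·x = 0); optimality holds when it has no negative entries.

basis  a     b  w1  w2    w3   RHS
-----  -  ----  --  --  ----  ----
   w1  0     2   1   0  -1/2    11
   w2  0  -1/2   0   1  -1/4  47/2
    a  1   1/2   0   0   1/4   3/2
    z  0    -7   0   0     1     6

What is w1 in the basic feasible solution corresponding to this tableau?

w1 is basic (row 1); its value is the RHS of that row, 11.

11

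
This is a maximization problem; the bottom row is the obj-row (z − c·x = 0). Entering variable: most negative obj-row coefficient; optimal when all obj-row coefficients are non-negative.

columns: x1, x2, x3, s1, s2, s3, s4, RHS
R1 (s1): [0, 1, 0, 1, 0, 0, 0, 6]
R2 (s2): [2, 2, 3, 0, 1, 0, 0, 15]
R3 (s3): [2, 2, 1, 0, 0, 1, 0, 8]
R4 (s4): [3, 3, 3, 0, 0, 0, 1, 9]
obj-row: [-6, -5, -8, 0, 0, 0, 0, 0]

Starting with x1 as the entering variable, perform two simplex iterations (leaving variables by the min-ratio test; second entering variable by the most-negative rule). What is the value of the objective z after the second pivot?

24

Ratio test on column x1 — row 1: entry 0 ≤ 0; row 2: 15/2 = 15/2; row 3: 8/2 = 4; row 4: 9/3 = 3. Minimum is 3 at row 4 (s4 leaves); pivot element 3.
Pivot on row 4; the obj-row RHS becomes 0 − (-6)·3 = 18.
Next entering variable (most negative obj-row entry -2): x3.
Ratio test on column x3 — row 1: entry 0 ≤ 0; row 2: 9/1 = 9; row 3: entry -1 ≤ 0; row 4: 3/1 = 3. Minimum is 3 at row 4 (x1 leaves); pivot element 1.
After the second pivot the obj-row RHS is 18 − (-2)·3 = 24.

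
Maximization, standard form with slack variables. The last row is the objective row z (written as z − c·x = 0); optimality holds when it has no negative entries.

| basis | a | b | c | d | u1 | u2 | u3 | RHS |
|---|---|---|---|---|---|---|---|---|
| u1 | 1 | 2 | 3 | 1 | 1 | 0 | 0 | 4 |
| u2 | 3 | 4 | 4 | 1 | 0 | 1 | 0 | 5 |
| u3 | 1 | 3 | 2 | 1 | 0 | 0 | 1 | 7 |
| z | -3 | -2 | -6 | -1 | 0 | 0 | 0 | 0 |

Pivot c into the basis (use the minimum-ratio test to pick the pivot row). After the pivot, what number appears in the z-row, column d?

Ratio test on column c — row 1: 4/3 = 4/3; row 2: 5/4 = 5/4; row 3: 7/2 = 7/2. Minimum is 5/4 at row 2 (u2 leaves); pivot element 4.
Divide row 2 by 4; eliminate column c from the other rows.
z-row update in column d: -1 − (-6)·(1/4) = 1/2.

1/2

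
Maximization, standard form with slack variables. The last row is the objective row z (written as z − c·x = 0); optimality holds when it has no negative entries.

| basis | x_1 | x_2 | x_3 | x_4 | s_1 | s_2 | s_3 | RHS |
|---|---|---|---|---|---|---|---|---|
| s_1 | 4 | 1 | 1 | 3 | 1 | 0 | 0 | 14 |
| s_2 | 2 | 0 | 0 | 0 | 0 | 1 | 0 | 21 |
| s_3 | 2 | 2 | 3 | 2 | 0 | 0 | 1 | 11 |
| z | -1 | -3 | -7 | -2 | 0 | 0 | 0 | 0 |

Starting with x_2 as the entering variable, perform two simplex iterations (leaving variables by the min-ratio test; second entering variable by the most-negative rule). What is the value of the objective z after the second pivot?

77/3

Ratio test on column x_2 — row 1: 14/1 = 14; row 2: entry 0 ≤ 0; row 3: 11/2 = 11/2. Minimum is 11/2 at row 3 (s_3 leaves); pivot element 2.
Pivot on row 3; the z-row RHS becomes 0 − (-3)·(11/2) = 33/2.
Next entering variable (most negative z-row entry -5/2): x_3.
Ratio test on column x_3 — row 1: entry -1/2 ≤ 0; row 2: entry 0 ≤ 0; row 3: (11/2)/(3/2) = 11/3. Minimum is 11/3 at row 3 (x_2 leaves); pivot element 3/2.
After the second pivot the z-row RHS is 33/2 − (-5/2)·(11/3) = 77/3.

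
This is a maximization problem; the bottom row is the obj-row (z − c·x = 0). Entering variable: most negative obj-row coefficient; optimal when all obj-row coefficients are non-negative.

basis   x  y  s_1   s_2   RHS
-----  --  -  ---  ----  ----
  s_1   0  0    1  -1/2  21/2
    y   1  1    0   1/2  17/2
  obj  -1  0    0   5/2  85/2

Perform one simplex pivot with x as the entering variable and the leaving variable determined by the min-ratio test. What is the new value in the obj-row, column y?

1

Ratio test on column x — row 1: entry 0 ≤ 0; row 2: (17/2)/1 = 17/2. Minimum is 17/2 at row 2 (y leaves); pivot element 1.
Divide row 2 by 1; eliminate column x from the other rows.
obj-row update in column y: 0 − (-1)·1 = 1.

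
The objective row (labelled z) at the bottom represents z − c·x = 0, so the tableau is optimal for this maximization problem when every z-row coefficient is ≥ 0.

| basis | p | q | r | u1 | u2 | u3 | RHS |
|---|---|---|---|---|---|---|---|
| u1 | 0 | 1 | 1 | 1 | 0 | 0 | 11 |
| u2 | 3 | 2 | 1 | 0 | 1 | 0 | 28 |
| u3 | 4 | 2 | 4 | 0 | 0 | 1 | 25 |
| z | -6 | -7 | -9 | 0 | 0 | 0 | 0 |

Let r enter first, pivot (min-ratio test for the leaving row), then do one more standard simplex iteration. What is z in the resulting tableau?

Ratio test on column r — row 1: 11/1 = 11; row 2: 28/1 = 28; row 3: 25/4 = 25/4. Minimum is 25/4 at row 3 (u3 leaves); pivot element 4.
Pivot on row 3; the z-row RHS becomes 0 − (-9)·(25/4) = 225/4.
Next entering variable (most negative z-row entry -5/2): q.
Ratio test on column q — row 1: (19/4)/(1/2) = 19/2; row 2: (87/4)/(3/2) = 29/2; row 3: (25/4)/(1/2) = 25/2. Minimum is 19/2 at row 1 (u1 leaves); pivot element 1/2.
After the second pivot the z-row RHS is 225/4 − (-5/2)·(19/2) = 80.

80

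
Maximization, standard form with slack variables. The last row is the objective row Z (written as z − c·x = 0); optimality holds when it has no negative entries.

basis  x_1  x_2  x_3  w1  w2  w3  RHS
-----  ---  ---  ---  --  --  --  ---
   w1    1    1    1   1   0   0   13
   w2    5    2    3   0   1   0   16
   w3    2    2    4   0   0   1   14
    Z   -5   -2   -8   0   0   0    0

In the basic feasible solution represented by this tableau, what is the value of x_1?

0

x_1 is not in the basis, so in the current basic feasible solution x_1 = 0.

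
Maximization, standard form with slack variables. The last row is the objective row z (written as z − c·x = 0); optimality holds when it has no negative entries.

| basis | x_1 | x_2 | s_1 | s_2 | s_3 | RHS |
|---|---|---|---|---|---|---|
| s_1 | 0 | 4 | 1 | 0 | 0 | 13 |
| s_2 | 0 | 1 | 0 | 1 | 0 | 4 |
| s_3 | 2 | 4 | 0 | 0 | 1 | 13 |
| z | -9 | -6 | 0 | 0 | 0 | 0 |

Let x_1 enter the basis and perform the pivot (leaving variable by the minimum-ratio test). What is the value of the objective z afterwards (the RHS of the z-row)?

Ratio test on column x_1 — row 1: entry 0 ≤ 0; row 2: entry 0 ≤ 0; row 3: 13/2 = 13/2. Minimum is 13/2 at row 3 (s_3 leaves); pivot element 2.
Pivot on row 3; the z-row RHS becomes 0 − (-9)·(13/2) = 117/2.

117/2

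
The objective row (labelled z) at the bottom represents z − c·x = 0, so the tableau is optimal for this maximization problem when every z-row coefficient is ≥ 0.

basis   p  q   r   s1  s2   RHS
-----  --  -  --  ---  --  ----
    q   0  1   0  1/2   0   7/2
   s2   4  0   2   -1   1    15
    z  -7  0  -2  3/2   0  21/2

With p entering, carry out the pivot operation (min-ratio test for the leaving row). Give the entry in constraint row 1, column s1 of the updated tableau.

Ratio test on column p — row 1: entry 0 ≤ 0; row 2: 15/4 = 15/4. Minimum is 15/4 at row 2 (s2 leaves); pivot element 4.
Divide row 2 by 4; eliminate column p from the other rows.
Row 1 update in column s1: 1/2 − 0·(-1/4) = 1/2.

1/2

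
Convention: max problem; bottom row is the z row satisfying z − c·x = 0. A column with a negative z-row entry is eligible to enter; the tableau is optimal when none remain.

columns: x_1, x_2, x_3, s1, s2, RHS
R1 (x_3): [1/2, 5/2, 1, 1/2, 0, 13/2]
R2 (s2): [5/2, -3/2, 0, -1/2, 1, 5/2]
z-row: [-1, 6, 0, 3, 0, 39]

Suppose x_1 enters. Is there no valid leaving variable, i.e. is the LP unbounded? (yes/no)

Column x_1 has positive entries in row(s) 1, 2, so the ratio test bounds it — not unbounded.

no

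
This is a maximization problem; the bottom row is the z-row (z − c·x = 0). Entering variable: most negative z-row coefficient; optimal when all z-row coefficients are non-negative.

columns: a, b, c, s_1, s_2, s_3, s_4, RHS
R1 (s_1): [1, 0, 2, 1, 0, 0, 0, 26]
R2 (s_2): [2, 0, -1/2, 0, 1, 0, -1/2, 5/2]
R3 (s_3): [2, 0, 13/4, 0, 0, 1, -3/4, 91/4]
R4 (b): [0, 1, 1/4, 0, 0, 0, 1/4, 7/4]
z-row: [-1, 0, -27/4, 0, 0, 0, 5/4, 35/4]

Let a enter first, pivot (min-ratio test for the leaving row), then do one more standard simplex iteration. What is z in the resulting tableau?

239/5

Ratio test on column a — row 1: 26/1 = 26; row 2: (5/2)/2 = 5/4; row 3: (91/4)/2 = 91/8; row 4: entry 0 ≤ 0. Minimum is 5/4 at row 2 (s_2 leaves); pivot element 2.
Pivot on row 2; the z-row RHS becomes 35/4 − (-1)·(5/4) = 10.
Next entering variable (most negative z-row entry -7): c.
Ratio test on column c — row 1: (99/4)/(9/4) = 11; row 2: entry -1/4 ≤ 0; row 3: (81/4)/(15/4) = 27/5; row 4: (7/4)/(1/4) = 7. Minimum is 27/5 at row 3 (s_3 leaves); pivot element 15/4.
After the second pivot the z-row RHS is 10 − (-7)·(27/5) = 239/5.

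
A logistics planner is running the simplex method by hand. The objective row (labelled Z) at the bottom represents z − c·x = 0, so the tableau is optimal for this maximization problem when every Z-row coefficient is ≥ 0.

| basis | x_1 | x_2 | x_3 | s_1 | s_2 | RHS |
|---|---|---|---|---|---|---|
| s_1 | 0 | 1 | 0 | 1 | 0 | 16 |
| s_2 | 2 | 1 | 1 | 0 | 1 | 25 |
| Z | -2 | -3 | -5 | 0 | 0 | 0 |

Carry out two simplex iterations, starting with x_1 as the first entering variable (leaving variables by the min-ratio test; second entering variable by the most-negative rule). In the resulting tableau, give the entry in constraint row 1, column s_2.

Ratio test on column x_1 — row 1: entry 0 ≤ 0; row 2: 25/2 = 25/2. Minimum is 25/2 at row 2 (s_2 leaves); pivot element 2.
Divide row 2 by 2; eliminate column x_1 from the other rows.
Second iteration: most negative Z-row entry is -4 in column x_3, so x_3 enters.
Ratio test on column x_3 — row 1: entry 0 ≤ 0; row 2: (25/2)/(1/2) = 25. Minimum is 25 at row 2 (x_1 leaves); pivot element 1/2.
Divide row 2 by 1/2; eliminate column x_3 from the other rows.
After both pivots, the entry at constraint row 1, column s_2 is 0.

0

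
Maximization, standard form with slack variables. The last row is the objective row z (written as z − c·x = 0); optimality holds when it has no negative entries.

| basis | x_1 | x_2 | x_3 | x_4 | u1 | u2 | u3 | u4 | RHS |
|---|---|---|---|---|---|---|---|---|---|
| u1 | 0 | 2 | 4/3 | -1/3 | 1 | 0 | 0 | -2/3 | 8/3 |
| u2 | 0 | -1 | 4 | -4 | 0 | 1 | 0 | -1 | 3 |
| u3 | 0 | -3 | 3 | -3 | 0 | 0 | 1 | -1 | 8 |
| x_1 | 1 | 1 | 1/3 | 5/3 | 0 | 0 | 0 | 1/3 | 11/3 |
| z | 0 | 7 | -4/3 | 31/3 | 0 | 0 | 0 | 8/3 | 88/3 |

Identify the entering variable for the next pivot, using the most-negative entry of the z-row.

Negative z-row entries: x_3: -4/3.
The most negative is -4/3 in column x_3, so x_3 enters.

x_3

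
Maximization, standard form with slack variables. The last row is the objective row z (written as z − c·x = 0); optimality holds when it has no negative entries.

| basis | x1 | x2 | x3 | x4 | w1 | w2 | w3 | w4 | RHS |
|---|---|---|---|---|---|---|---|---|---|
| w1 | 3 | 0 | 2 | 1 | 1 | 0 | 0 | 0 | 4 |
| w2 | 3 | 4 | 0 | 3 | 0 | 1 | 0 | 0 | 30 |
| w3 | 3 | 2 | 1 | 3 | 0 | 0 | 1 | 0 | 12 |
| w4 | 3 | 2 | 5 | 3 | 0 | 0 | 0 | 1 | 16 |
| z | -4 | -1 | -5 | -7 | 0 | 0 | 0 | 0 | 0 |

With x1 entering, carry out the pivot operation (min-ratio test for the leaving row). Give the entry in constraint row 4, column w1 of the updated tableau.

Ratio test on column x1 — row 1: 4/3 = 4/3; row 2: 30/3 = 10; row 3: 12/3 = 4; row 4: 16/3 = 16/3. Minimum is 4/3 at row 1 (w1 leaves); pivot element 3.
Divide row 1 by 3; eliminate column x1 from the other rows.
Row 4 update in column w1: 0 − 3·(1/3) = -1.

-1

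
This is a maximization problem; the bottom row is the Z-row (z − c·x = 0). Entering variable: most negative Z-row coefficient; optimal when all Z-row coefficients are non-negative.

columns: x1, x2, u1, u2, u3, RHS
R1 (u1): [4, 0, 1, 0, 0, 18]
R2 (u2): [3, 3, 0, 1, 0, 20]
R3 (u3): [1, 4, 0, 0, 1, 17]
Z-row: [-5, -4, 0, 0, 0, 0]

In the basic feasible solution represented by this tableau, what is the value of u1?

18

u1 is basic (row 1); its value is the RHS of that row, 18.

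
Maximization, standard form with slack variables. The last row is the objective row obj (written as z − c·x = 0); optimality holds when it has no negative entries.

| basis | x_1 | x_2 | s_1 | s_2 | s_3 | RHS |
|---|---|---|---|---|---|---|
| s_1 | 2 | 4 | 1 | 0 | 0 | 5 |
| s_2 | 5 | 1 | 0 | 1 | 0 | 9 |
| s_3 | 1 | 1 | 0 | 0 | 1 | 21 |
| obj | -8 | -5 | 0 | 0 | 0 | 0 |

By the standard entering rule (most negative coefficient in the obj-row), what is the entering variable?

Negative obj-row entries: x_1: -8, x_2: -5.
The most negative is -8 in column x_1, so x_1 enters.

x_1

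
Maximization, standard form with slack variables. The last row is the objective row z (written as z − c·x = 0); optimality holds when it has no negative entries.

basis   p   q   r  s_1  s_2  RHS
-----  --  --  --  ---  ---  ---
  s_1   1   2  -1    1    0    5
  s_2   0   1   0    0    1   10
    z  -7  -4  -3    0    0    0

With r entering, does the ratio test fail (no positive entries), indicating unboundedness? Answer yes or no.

yes

Every constraint-row entry in column r is ≤ 0, so increasing r is unbounded.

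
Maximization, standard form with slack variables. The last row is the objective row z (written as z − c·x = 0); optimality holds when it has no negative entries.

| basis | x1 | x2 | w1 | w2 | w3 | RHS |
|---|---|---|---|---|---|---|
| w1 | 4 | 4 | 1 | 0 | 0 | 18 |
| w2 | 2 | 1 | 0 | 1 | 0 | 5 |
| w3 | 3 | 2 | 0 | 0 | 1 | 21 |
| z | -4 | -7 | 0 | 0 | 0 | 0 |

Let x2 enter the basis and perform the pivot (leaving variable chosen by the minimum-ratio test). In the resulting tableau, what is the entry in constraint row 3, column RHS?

Ratio test on column x2 — row 1: 18/4 = 9/2; row 2: 5/1 = 5; row 3: 21/2 = 21/2. Minimum is 9/2 at row 1 (w1 leaves); pivot element 4.
Divide row 1 by 4; eliminate column x2 from the other rows.
Row 3 update in column RHS: 21 − 2·(9/2) = 12.

12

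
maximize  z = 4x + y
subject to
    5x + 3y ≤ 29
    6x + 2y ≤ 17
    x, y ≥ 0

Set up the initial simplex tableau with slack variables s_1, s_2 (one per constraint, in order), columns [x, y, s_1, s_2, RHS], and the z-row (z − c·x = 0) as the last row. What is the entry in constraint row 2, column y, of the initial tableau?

Constraint 2 has coefficient 2 on y.

2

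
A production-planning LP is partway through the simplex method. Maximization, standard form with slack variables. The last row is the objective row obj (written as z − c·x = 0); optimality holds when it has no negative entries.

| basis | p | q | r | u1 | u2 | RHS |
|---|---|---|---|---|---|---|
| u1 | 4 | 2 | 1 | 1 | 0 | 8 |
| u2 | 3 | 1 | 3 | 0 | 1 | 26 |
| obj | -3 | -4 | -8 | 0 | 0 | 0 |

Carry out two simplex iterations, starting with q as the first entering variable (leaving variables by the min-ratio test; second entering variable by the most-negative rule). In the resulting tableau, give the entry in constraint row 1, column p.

4

Ratio test on column q — row 1: 8/2 = 4; row 2: 26/1 = 26. Minimum is 4 at row 1 (u1 leaves); pivot element 2.
Divide row 1 by 2; eliminate column q from the other rows.
Second iteration: most negative obj-row entry is -6 in column r, so r enters.
Ratio test on column r — row 1: 4/(1/2) = 8; row 2: 22/(5/2) = 44/5. Minimum is 8 at row 1 (q leaves); pivot element 1/2.
Divide row 1 by 1/2; eliminate column r from the other rows.
After both pivots, the entry at constraint row 1, column p is 4.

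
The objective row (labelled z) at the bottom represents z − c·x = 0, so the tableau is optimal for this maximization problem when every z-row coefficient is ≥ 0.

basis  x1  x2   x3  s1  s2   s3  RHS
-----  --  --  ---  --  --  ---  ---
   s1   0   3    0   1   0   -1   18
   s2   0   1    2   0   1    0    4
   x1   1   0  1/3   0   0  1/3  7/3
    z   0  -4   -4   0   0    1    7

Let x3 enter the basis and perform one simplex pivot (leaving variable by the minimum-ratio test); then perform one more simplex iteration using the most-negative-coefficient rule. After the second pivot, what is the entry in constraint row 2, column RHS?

4

Ratio test on column x3 — row 1: entry 0 ≤ 0; row 2: 4/2 = 2; row 3: (7/3)/(1/3) = 7. Minimum is 2 at row 2 (s2 leaves); pivot element 2.
Divide row 2 by 2; eliminate column x3 from the other rows.
Second iteration: most negative z-row entry is -2 in column x2, so x2 enters.
Ratio test on column x2 — row 1: 18/3 = 6; row 2: 2/(1/2) = 4; row 3: entry -1/6 ≤ 0. Minimum is 4 at row 2 (x3 leaves); pivot element 1/2.
Divide row 2 by 1/2; eliminate column x2 from the other rows.
After both pivots, the entry at constraint row 2, column RHS is 4.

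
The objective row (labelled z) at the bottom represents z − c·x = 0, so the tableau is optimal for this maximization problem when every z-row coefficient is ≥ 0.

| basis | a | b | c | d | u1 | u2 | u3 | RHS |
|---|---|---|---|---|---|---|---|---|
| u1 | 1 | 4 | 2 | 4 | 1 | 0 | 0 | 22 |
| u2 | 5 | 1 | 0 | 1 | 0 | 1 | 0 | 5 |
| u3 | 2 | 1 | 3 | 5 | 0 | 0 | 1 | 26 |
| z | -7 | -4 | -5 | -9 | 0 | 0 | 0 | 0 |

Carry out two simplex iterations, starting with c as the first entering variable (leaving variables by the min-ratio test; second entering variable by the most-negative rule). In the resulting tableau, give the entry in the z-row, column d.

1/15

Ratio test on column c — row 1: 22/2 = 11; row 2: entry 0 ≤ 0; row 3: 26/3 = 26/3. Minimum is 26/3 at row 3 (u3 leaves); pivot element 3.
Divide row 3 by 3; eliminate column c from the other rows.
Second iteration: most negative z-row entry is -11/3 in column a, so a enters.
Ratio test on column a — row 1: entry -1/3 ≤ 0; row 2: 5/5 = 1; row 3: (26/3)/(2/3) = 13. Minimum is 1 at row 2 (u2 leaves); pivot element 5.
Divide row 2 by 5; eliminate column a from the other rows.
After both pivots, the entry at the z-row, column d is 1/15.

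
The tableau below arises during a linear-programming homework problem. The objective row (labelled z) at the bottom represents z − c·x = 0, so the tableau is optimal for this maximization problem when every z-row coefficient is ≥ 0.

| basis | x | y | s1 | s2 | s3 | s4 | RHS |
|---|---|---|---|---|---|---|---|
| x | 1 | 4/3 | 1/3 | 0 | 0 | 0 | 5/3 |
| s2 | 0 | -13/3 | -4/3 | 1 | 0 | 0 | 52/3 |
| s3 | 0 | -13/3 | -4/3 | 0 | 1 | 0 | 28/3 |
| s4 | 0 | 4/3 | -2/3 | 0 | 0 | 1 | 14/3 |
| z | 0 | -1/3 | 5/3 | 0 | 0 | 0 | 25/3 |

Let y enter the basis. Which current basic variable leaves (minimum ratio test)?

x

Column y entries and ratios — x: (5/3)/(4/3) = 5/4; s2: -13/3 ≤ 0, skip; s3: -13/3 ≤ 0, skip; s4: (14/3)/(4/3) = 7/2.
Smallest ratio is 5/4 in the row of x, so x leaves.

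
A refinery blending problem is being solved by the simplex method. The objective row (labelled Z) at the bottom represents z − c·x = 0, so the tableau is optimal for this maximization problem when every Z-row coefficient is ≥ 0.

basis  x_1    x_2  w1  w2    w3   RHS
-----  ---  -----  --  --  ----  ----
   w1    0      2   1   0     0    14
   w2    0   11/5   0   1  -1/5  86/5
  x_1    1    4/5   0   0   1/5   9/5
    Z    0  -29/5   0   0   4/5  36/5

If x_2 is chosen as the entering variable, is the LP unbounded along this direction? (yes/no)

Column x_2 has positive entries in row(s) 1, 2, 3, so the ratio test bounds it — not unbounded.

no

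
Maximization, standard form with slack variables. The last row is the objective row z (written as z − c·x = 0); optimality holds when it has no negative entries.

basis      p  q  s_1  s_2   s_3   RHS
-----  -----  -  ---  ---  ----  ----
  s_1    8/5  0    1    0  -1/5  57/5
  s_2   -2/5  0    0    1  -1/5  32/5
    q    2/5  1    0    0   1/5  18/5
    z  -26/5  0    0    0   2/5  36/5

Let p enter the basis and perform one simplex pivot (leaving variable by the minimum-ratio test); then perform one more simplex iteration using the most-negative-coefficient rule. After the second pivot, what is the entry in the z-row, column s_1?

Ratio test on column p — row 1: (57/5)/(8/5) = 57/8; row 2: entry -2/5 ≤ 0; row 3: (18/5)/(2/5) = 9. Minimum is 57/8 at row 1 (s_1 leaves); pivot element 8/5.
Divide row 1 by 8/5; eliminate column p from the other rows.
Second iteration: most negative z-row entry is -1/4 in column s_3, so s_3 enters.
Ratio test on column s_3 — row 1: entry -1/8 ≤ 0; row 2: entry -1/4 ≤ 0; row 3: (3/4)/(1/4) = 3. Minimum is 3 at row 3 (q leaves); pivot element 1/4.
Divide row 3 by 1/4; eliminate column s_3 from the other rows.
After both pivots, the entry at the z-row, column s_1 is 3.

3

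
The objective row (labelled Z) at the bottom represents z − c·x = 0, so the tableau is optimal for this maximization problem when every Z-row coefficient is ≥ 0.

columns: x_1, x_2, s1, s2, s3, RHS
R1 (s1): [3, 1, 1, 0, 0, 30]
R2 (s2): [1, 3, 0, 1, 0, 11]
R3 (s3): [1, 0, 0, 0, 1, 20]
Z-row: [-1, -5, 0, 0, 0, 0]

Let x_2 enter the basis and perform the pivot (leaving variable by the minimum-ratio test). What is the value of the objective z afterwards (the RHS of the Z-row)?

Ratio test on column x_2 — row 1: 30/1 = 30; row 2: 11/3 = 11/3; row 3: entry 0 ≤ 0. Minimum is 11/3 at row 2 (s2 leaves); pivot element 3.
Pivot on row 2; the Z-row RHS becomes 0 − (-5)·(11/3) = 55/3.

55/3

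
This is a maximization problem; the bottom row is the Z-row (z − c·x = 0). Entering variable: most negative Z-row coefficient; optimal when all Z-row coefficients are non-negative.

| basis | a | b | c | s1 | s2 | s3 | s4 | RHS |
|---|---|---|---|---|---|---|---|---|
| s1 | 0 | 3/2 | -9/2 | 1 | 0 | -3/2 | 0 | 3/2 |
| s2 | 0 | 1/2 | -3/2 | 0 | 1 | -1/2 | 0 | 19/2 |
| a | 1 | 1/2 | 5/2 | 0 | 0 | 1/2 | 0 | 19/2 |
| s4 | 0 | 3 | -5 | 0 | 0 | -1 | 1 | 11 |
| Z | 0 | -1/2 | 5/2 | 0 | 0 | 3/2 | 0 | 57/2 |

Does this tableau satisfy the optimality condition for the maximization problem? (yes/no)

The Z-row has a negative entry -1/2 in column b, so it is not optimal.

no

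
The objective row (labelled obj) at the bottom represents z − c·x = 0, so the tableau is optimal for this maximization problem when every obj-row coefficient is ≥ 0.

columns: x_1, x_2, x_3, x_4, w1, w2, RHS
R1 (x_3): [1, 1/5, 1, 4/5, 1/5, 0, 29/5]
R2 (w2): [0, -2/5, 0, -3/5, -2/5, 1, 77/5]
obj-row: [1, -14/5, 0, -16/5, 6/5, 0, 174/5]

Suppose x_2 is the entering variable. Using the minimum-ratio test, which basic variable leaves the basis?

x_3

Column x_2 entries and ratios — x_3: (29/5)/(1/5) = 29; w2: -2/5 ≤ 0, skip.
Smallest ratio is 29 in the row of x_3, so x_3 leaves.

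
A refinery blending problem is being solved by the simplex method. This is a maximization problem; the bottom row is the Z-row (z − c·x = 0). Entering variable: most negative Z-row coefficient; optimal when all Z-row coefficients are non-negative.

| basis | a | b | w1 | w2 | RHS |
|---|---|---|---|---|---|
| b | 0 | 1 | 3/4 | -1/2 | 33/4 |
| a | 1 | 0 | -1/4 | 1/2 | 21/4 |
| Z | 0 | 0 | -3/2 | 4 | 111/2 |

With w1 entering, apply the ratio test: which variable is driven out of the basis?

b

Column w1 entries and ratios — b: (33/4)/(3/4) = 11; a: -1/4 ≤ 0, skip.
Smallest ratio is 11 in the row of b, so b leaves.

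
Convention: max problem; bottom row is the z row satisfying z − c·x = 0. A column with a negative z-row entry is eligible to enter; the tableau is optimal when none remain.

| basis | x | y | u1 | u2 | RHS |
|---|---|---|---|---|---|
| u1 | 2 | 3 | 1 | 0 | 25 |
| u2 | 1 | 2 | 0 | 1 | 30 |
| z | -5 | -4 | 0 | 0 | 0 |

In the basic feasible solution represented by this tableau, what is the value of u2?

30

u2 is basic (row 2); its value is the RHS of that row, 30.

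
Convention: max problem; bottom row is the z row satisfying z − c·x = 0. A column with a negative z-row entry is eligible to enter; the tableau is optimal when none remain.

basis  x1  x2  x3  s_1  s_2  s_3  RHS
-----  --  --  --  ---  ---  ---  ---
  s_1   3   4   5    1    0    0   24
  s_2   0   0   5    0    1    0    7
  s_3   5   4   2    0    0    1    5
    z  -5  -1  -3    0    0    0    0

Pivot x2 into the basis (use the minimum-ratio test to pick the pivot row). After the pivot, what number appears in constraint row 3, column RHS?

5/4

Ratio test on column x2 — row 1: 24/4 = 6; row 2: entry 0 ≤ 0; row 3: 5/4 = 5/4. Minimum is 5/4 at row 3 (s_3 leaves); pivot element 4.
Divide row 3 by 4; eliminate column x2 from the other rows.
In the new row 3, the RHS entry is the old entry divided by the pivot: 5/4 = 5/4.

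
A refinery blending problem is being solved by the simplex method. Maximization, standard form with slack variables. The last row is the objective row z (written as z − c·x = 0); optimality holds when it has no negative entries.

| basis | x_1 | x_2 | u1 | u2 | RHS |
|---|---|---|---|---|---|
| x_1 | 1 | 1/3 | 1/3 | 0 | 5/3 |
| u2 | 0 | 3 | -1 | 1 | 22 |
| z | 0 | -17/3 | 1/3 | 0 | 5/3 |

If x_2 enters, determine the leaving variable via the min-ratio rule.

Column x_2 entries and ratios — x_1: (5/3)/(1/3) = 5; u2: 22/3 = 22/3.
Smallest ratio is 5 in the row of x_1, so x_1 leaves.

x_1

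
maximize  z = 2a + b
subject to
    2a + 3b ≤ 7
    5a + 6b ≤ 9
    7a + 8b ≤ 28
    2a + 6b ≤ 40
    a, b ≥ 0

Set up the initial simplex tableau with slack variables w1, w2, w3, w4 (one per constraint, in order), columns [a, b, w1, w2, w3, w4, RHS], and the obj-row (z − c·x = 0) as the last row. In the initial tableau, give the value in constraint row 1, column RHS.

The RHS of constraint 1 is b_1 = 7.

7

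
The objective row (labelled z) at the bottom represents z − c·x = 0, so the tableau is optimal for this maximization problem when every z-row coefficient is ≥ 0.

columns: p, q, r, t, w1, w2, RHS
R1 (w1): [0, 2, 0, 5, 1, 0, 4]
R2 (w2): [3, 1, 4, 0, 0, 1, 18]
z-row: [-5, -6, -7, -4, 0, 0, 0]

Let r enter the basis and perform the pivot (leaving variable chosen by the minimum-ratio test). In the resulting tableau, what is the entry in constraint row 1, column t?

Ratio test on column r — row 1: entry 0 ≤ 0; row 2: 18/4 = 9/2. Minimum is 9/2 at row 2 (w2 leaves); pivot element 4.
Divide row 2 by 4; eliminate column r from the other rows.
Row 1 update in column t: 5 − 0·0 = 5.

5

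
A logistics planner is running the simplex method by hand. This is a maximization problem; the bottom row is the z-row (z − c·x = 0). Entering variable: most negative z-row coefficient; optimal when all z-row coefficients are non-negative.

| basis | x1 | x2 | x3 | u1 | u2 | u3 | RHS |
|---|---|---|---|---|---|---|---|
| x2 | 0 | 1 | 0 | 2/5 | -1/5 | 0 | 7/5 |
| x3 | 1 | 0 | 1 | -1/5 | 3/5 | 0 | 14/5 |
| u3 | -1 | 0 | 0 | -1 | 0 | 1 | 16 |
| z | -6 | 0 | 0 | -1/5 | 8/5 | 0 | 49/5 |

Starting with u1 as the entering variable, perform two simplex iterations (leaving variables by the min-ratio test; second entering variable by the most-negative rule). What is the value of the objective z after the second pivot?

63/2

Ratio test on column u1 — row 1: (7/5)/(2/5) = 7/2; row 2: entry -1/5 ≤ 0; row 3: entry -1 ≤ 0. Minimum is 7/2 at row 1 (x2 leaves); pivot element 2/5.
Pivot on row 1; the z-row RHS becomes 49/5 − (-1/5)·(7/2) = 21/2.
Next entering variable (most negative z-row entry -6): x1.
Ratio test on column x1 — row 1: entry 0 ≤ 0; row 2: (7/2)/1 = 7/2; row 3: entry -1 ≤ 0. Minimum is 7/2 at row 2 (x3 leaves); pivot element 1.
After the second pivot the z-row RHS is 21/2 − (-6)·(7/2) = 63/2.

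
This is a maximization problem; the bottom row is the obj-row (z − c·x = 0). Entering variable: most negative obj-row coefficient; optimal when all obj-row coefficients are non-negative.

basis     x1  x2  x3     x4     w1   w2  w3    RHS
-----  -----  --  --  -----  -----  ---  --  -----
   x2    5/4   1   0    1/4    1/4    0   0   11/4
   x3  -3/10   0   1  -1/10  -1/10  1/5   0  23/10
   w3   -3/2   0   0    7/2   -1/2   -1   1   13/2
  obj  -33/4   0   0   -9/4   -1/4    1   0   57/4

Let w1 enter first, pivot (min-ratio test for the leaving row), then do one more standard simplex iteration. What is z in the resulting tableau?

162/5

Ratio test on column w1 — row 1: (11/4)/(1/4) = 11; row 2: entry -1/10 ≤ 0; row 3: entry -1/2 ≤ 0. Minimum is 11 at row 1 (x2 leaves); pivot element 1/4.
Pivot on row 1; the obj-row RHS becomes 57/4 − (-1/4)·11 = 17.
Next entering variable (most negative obj-row entry -7): x1.
Ratio test on column x1 — row 1: 11/5 = 11/5; row 2: (17/5)/(1/5) = 17; row 3: 12/1 = 12. Minimum is 11/5 at row 1 (w1 leaves); pivot element 5.
After the second pivot the obj-row RHS is 17 − (-7)·(11/5) = 162/5.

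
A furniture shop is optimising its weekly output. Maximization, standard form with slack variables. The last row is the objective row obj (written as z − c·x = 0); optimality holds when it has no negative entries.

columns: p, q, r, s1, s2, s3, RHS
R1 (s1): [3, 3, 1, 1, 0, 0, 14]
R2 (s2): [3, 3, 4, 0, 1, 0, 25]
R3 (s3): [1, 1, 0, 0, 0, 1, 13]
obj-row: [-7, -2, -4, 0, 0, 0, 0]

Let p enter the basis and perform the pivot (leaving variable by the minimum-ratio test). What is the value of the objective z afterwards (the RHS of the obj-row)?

98/3

Ratio test on column p — row 1: 14/3 = 14/3; row 2: 25/3 = 25/3; row 3: 13/1 = 13. Minimum is 14/3 at row 1 (s1 leaves); pivot element 3.
Pivot on row 1; the obj-row RHS becomes 0 − (-7)·(14/3) = 98/3.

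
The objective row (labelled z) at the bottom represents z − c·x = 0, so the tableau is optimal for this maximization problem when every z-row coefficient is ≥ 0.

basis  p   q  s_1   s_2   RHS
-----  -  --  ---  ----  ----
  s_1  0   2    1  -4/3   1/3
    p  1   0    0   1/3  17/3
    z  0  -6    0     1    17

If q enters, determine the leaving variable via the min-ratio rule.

Column q entries and ratios — s_1: (1/3)/2 = 1/6; p: 0 ≤ 0, skip.
Smallest ratio is 1/6 in the row of s_1, so s_1 leaves.

s_1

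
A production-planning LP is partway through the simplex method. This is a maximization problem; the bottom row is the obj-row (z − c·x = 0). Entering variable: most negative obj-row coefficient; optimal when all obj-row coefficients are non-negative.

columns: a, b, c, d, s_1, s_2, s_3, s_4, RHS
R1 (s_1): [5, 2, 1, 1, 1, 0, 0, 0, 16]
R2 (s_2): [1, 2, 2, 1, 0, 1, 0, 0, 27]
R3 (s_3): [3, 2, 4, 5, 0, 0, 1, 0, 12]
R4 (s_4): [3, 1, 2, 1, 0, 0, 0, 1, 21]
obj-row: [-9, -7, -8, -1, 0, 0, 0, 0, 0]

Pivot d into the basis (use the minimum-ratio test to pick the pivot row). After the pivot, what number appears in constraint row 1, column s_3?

-1/5

Ratio test on column d — row 1: 16/1 = 16; row 2: 27/1 = 27; row 3: 12/5 = 12/5; row 4: 21/1 = 21. Minimum is 12/5 at row 3 (s_3 leaves); pivot element 5.
Divide row 3 by 5; eliminate column d from the other rows.
Row 1 update in column s_3: 0 − 1·(1/5) = -1/5.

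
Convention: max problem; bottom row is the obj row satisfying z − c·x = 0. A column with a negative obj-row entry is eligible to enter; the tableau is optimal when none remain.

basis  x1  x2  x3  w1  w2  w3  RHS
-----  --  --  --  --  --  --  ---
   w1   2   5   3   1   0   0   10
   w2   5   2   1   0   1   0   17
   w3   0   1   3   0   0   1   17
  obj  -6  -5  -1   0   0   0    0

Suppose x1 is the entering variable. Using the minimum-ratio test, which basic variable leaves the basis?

w2

Column x1 entries and ratios — w1: 10/2 = 5; w2: 17/5 = 17/5; w3: 0 ≤ 0, skip.
Smallest ratio is 17/5 in the row of w2, so w2 leaves.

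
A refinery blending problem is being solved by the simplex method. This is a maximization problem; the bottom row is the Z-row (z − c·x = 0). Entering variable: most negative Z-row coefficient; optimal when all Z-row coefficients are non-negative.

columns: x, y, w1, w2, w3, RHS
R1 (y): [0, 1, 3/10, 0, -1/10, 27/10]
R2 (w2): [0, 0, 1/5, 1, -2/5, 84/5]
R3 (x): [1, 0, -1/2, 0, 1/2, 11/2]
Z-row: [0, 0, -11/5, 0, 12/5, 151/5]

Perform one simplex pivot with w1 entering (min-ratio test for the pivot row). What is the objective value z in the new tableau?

Ratio test on column w1 — row 1: (27/10)/(3/10) = 9; row 2: (84/5)/(1/5) = 84; row 3: entry -1/2 ≤ 0. Minimum is 9 at row 1 (y leaves); pivot element 3/10.
Pivot on row 1; the Z-row RHS becomes 151/5 − (-11/5)·9 = 50.

50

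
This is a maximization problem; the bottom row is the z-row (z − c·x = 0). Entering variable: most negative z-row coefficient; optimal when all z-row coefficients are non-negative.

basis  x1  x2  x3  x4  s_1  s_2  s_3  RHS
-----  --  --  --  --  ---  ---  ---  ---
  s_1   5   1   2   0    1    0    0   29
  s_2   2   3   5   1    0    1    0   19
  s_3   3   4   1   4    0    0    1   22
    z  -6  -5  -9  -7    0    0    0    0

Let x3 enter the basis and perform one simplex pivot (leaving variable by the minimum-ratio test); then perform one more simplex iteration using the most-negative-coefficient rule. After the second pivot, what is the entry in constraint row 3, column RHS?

91/19

Ratio test on column x3 — row 1: 29/2 = 29/2; row 2: 19/5 = 19/5; row 3: 22/1 = 22. Minimum is 19/5 at row 2 (s_2 leaves); pivot element 5.
Divide row 2 by 5; eliminate column x3 from the other rows.
Second iteration: most negative z-row entry is -26/5 in column x4, so x4 enters.
Ratio test on column x4 — row 1: entry -2/5 ≤ 0; row 2: (19/5)/(1/5) = 19; row 3: (91/5)/(19/5) = 91/19. Minimum is 91/19 at row 3 (s_3 leaves); pivot element 19/5.
Divide row 3 by 19/5; eliminate column x4 from the other rows.
After both pivots, the entry at constraint row 3, column RHS is 91/19.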